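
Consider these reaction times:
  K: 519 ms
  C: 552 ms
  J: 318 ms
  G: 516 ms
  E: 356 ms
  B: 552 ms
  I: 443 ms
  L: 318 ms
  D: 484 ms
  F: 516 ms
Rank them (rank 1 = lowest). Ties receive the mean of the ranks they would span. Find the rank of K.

Sorted (ascending): 318, 318, 356, 443, 484, 516, 516, 519, 552, 552
The 2 values of 318 occupy positions 1–2 → average rank (1+2)/2 = 1.5.
The 2 values of 516 occupy positions 6–7 → average rank (6+7)/2 = 6.5.
The 2 values of 552 occupy positions 9–10 → average rank (9+10)/2 = 9.5.
K has value 519 ms → rank 8.

8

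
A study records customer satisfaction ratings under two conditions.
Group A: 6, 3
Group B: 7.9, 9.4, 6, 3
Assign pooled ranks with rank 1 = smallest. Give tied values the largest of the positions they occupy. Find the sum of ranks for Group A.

6

Sorted (ascending): 3, 3, 6, 6, 7.9, 9.4
The 2 values of 3 occupy positions 1–2 → each gets rank 2.
The 2 values of 6 occupy positions 3–4 → each gets rank 4.
Group A values → pooled ranks: 6→4, 3→2
Rank sum = 4 + 2 = 6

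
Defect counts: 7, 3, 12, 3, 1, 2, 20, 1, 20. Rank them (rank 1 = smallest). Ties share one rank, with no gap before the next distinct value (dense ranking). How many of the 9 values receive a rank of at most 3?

5

Sorted (ascending): 1, 1, 2, 3, 3, 7, 12, 20, 20
The 2 values of 1 share dense rank 1.
The 2 values of 3 share dense rank 3.
The 2 values of 20 share dense rank 6.
Remaining distinct values take the next consecutive integers.
Ranks ≤ 3: {1, 1, 2, 3, 3} → 5 values.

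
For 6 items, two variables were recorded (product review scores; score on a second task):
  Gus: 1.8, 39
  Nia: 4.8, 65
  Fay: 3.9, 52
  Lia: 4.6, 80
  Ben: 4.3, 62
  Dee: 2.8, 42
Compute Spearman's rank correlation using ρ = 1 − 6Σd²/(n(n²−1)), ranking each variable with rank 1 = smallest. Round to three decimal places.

Ranks of variable 1: 1, 6, 3, 5, 4, 2
Ranks of variable 2: 1, 5, 3, 6, 4, 2
d = r₁ − r₂: 0, 1, 0, -1, 0, 0
d²: 0, 1, 0, 1, 0, 0; Σd² = 2
ρ = 1 − 6·2/(6·35) = 1 − 12/210 = 0.943

0.943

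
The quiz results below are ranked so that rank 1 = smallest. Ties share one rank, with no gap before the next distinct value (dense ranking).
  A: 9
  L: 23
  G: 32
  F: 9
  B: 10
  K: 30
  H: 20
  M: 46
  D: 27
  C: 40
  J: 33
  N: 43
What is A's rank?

Sorted (ascending): 9, 9, 10, 20, 23, 27, 30, 32, 33, 40, 43, 46
The 2 values of 9 share dense rank 1.
Remaining distinct values take the next consecutive integers.
A has value 9 → rank 1.

1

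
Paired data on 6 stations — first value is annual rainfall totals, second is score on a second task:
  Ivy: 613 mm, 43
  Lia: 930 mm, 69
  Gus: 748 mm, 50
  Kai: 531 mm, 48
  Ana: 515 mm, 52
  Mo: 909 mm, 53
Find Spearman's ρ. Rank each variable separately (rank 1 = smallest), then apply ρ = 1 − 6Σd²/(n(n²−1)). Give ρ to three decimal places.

0.600

Ranks of variable 1: 3, 6, 4, 2, 1, 5
Ranks of variable 2: 1, 6, 3, 2, 4, 5
d = r₁ − r₂: 2, 0, 1, 0, -3, 0
d²: 4, 0, 1, 0, 9, 0; Σd² = 14
ρ = 1 − 6·14/(6·35) = 1 − 84/210 = 0.600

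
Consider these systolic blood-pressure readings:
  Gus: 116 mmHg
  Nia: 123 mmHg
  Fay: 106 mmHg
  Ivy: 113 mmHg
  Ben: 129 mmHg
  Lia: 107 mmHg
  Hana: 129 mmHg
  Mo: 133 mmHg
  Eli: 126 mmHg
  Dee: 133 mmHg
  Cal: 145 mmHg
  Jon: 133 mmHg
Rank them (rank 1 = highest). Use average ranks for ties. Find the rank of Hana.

5.5

Sorted (descending): 145, 133, 133, 133, 129, 129, 126, 123, 116, 113, 107, 106
The 3 values of 133 occupy positions 2–4 → average rank 3.
The 2 values of 129 occupy positions 5–6 → average rank (5+6)/2 = 5.5.
Hana has value 129 mmHg → rank 5.5.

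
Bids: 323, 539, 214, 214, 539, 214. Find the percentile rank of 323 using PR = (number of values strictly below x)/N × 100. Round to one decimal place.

50.0

N = 6.
Strictly below 323: 3. Equal to 323: 1.
PR = 3/6 × 100 = 50.0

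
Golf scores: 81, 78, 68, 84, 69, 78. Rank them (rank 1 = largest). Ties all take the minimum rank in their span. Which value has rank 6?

68

Sorted (descending): 84, 81, 78, 78, 69, 68
The 2 values of 78 occupy positions 3–4 → each gets rank 3.
Rank 6 → value 68.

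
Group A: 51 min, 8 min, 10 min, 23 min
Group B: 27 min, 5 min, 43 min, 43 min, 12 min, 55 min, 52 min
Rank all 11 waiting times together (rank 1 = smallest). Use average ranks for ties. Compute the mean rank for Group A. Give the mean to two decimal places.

4.75

Sorted (ascending): 5, 8, 10, 12, 23, 27, 43, 43, 51, 52, 55
The 2 values of 43 occupy positions 7–8 → average rank (7+8)/2 = 7.5.
Group A values → pooled ranks: 51→9, 8→2, 10→3, 23→5
Mean rank = (9 + 2 + 3 + 5) / 4 = 4.75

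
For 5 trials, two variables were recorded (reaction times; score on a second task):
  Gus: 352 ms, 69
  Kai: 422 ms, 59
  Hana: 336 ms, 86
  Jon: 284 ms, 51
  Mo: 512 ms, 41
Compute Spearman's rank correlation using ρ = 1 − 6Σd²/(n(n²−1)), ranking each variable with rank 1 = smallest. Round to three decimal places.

Ranks of variable 1: 3, 4, 2, 1, 5
Ranks of variable 2: 4, 3, 5, 2, 1
d = r₁ − r₂: -1, 1, -3, -1, 4
d²: 1, 1, 9, 1, 16; Σd² = 28
ρ = 1 − 6·28/(5·24) = 1 − 168/120 = -0.400

-0.400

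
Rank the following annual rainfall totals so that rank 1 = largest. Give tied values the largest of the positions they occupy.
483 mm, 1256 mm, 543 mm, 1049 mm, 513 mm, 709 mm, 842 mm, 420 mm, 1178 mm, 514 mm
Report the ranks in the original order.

9, 1, 6, 3, 8, 5, 4, 10, 2, 7

Sorted (descending): 1256, 1178, 1049, 842, 709, 543, 514, 513, 483, 420
No ties — each value takes its position as its rank.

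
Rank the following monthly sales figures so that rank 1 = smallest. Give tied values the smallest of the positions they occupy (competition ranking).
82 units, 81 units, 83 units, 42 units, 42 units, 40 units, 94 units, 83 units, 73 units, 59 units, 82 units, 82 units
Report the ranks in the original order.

7, 6, 10, 2, 2, 1, 12, 10, 5, 4, 7, 7

Sorted (ascending): 40, 42, 42, 59, 73, 81, 82, 82, 82, 83, 83, 94
The 2 values of 42 occupy positions 2–3 → each gets rank 2.
The 3 values of 82 occupy positions 7–9 → each gets rank 7.
The 2 values of 83 occupy positions 10–11 → each gets rank 10.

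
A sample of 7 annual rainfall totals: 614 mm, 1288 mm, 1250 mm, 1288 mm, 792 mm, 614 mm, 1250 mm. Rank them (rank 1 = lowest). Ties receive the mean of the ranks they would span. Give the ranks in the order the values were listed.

Sorted (ascending): 614, 614, 792, 1250, 1250, 1288, 1288
The 2 values of 614 occupy positions 1–2 → average rank (1+2)/2 = 1.5.
The 2 values of 1250 occupy positions 4–5 → average rank (4+5)/2 = 4.5.
The 2 values of 1288 occupy positions 6–7 → average rank (6+7)/2 = 6.5.

1.5, 6.5, 4.5, 6.5, 3, 1.5, 4.5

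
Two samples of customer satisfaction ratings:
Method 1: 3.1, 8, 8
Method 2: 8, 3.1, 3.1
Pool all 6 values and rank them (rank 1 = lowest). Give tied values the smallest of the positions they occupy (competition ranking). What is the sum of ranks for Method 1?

9

Sorted (ascending): 3.1, 3.1, 3.1, 8, 8, 8
The 3 values of 3.1 occupy positions 1–3 → each gets rank 1.
The 3 values of 8 occupy positions 4–6 → each gets rank 4.
Method 1 values → pooled ranks: 3.1→1, 8→4, 8→4
Rank sum = 1 + 4 + 4 = 9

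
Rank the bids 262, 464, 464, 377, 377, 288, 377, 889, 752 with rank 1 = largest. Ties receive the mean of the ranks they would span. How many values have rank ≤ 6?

7

Sorted (descending): 889, 752, 464, 464, 377, 377, 377, 288, 262
The 2 values of 464 occupy positions 3–4 → average rank (3+4)/2 = 3.5.
The 3 values of 377 occupy positions 5–7 → average rank 6.
Ranks ≤ 6: {1, 2, 3.5, 3.5, 6, 6, 6} → 7 values.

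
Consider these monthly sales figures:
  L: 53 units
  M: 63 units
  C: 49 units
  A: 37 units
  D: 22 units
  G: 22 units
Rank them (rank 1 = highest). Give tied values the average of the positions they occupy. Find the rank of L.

Sorted (descending): 63, 53, 49, 37, 22, 22
The 2 values of 22 occupy positions 5–6 → average rank (5+6)/2 = 5.5.
L has value 53 units → rank 2.

2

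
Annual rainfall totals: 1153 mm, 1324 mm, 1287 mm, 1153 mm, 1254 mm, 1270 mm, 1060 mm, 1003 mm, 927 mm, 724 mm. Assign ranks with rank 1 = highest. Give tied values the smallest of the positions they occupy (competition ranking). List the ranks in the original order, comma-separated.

Sorted (descending): 1324, 1287, 1270, 1254, 1153, 1153, 1060, 1003, 927, 724
The 2 values of 1153 occupy positions 5–6 → each gets rank 5.

5, 1, 2, 5, 4, 3, 7, 8, 9, 10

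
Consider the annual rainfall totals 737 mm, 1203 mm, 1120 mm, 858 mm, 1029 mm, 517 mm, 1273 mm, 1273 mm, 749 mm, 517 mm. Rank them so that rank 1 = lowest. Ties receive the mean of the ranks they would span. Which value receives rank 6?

Sorted (ascending): 517, 517, 737, 749, 858, 1029, 1120, 1203, 1273, 1273
The 2 values of 517 occupy positions 1–2 → average rank (1+2)/2 = 1.5.
The 2 values of 1273 occupy positions 9–10 → average rank (9+10)/2 = 9.5.
Rank 6 → value 1029.

1029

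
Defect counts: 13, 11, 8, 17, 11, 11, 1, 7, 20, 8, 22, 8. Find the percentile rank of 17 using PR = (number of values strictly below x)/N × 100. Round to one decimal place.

75.0

N = 12.
Strictly below 17: 9. Equal to 17: 1.
PR = 9/12 × 100 = 75.0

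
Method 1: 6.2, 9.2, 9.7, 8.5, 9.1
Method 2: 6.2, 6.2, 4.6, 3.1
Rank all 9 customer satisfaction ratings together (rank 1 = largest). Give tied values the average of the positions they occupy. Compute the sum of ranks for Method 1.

16

Sorted (descending): 9.7, 9.2, 9.1, 8.5, 6.2, 6.2, 6.2, 4.6, 3.1
The 3 values of 6.2 occupy positions 5–7 → average rank 6.
Method 1 values → pooled ranks: 6.2→6, 9.2→2, 9.7→1, 8.5→4, 9.1→3
Rank sum = 6 + 2 + 1 + 4 + 3 = 16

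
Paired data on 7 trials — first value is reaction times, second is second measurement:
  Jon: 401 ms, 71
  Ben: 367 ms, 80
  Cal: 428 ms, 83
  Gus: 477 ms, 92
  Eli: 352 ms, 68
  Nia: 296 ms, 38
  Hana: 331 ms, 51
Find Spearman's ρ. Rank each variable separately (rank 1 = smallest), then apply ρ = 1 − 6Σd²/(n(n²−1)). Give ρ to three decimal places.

Ranks of variable 1: 5, 4, 6, 7, 3, 1, 2
Ranks of variable 2: 4, 5, 6, 7, 3, 1, 2
d = r₁ − r₂: 1, -1, 0, 0, 0, 0, 0
d²: 1, 1, 0, 0, 0, 0, 0; Σd² = 2
ρ = 1 − 6·2/(7·48) = 1 − 12/336 = 0.964

0.964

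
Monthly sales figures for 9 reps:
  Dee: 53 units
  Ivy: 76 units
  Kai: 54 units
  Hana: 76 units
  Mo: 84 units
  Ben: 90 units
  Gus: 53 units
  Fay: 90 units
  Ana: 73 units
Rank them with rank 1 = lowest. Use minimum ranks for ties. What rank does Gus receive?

Sorted (ascending): 53, 53, 54, 73, 76, 76, 84, 90, 90
The 2 values of 53 occupy positions 1–2 → each gets rank 1.
The 2 values of 76 occupy positions 5–6 → each gets rank 5.
The 2 values of 90 occupy positions 8–9 → each gets rank 8.
Gus has value 53 units → rank 1.

1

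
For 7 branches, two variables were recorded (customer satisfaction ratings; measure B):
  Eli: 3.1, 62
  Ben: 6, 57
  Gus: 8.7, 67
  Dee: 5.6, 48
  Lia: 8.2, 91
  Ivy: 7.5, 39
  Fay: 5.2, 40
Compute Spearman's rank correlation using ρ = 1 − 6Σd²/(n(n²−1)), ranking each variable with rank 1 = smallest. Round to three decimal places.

Ranks of variable 1: 1, 4, 7, 3, 6, 5, 2
Ranks of variable 2: 5, 4, 6, 3, 7, 1, 2
d = r₁ − r₂: -4, 0, 1, 0, -1, 4, 0
d²: 16, 0, 1, 0, 1, 16, 0; Σd² = 34
ρ = 1 − 6·34/(7·48) = 1 − 204/336 = 0.393

0.393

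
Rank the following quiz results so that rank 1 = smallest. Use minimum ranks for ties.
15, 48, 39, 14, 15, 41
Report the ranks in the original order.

Sorted (ascending): 14, 15, 15, 39, 41, 48
The 2 values of 15 occupy positions 2–3 → each gets rank 2.

2, 6, 4, 1, 2, 5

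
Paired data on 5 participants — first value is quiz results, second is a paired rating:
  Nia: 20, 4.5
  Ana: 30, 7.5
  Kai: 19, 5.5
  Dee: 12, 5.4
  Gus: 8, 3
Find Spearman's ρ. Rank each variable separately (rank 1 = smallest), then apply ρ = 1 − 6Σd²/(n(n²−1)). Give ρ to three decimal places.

Ranks of variable 1: 4, 5, 3, 2, 1
Ranks of variable 2: 2, 5, 4, 3, 1
d = r₁ − r₂: 2, 0, -1, -1, 0
d²: 4, 0, 1, 1, 0; Σd² = 6
ρ = 1 − 6·6/(5·24) = 1 − 36/120 = 0.700

0.700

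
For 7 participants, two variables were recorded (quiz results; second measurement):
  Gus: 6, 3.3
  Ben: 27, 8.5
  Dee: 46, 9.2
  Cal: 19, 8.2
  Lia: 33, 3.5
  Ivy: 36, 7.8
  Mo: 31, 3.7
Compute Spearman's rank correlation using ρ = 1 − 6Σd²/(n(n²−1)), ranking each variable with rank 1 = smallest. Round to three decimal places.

0.429

Ranks of variable 1: 1, 3, 7, 2, 5, 6, 4
Ranks of variable 2: 1, 6, 7, 5, 2, 4, 3
d = r₁ − r₂: 0, -3, 0, -3, 3, 2, 1
d²: 0, 9, 0, 9, 9, 4, 1; Σd² = 32
ρ = 1 − 6·32/(7·48) = 1 − 192/336 = 0.429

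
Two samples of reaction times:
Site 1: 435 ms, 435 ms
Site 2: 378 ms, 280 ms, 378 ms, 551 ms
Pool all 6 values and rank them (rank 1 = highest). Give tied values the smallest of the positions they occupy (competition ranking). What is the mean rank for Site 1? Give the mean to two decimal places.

2.00

Sorted (descending): 551, 435, 435, 378, 378, 280
The 2 values of 435 occupy positions 2–3 → each gets rank 2.
The 2 values of 378 occupy positions 4–5 → each gets rank 4.
Site 1 values → pooled ranks: 435→2, 435→2
Mean rank = (2 + 2) / 2 = 2.00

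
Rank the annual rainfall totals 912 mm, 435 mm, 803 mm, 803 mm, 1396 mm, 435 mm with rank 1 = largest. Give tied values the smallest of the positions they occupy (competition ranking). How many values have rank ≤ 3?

Sorted (descending): 1396, 912, 803, 803, 435, 435
The 2 values of 803 occupy positions 3–4 → each gets rank 3.
The 2 values of 435 occupy positions 5–6 → each gets rank 5.
Ranks ≤ 3: {1, 2, 3, 3} → 4 values.

4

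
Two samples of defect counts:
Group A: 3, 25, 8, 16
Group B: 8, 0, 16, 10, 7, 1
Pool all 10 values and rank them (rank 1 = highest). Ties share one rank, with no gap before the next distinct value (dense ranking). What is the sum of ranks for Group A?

Sorted (descending): 25, 16, 16, 10, 8, 8, 7, 3, 1, 0
The 2 values of 16 share dense rank 2.
The 2 values of 8 share dense rank 4.
Remaining distinct values take the next consecutive integers.
Group A values → pooled ranks: 3→6, 25→1, 8→4, 16→2
Rank sum = 6 + 1 + 4 + 2 = 13

13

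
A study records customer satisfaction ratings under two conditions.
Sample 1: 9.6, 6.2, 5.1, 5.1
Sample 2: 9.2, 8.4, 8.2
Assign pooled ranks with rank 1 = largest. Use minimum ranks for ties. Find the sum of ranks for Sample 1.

Sorted (descending): 9.6, 9.2, 8.4, 8.2, 6.2, 5.1, 5.1
The 2 values of 5.1 occupy positions 6–7 → each gets rank 6.
Sample 1 values → pooled ranks: 9.6→1, 6.2→5, 5.1→6, 5.1→6
Rank sum = 1 + 5 + 6 + 6 = 18

18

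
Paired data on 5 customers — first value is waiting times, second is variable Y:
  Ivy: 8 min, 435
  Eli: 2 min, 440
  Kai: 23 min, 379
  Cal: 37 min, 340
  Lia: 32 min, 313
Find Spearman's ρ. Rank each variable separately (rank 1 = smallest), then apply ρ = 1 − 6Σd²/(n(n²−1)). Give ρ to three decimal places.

Ranks of variable 1: 2, 1, 3, 5, 4
Ranks of variable 2: 4, 5, 3, 2, 1
d = r₁ − r₂: -2, -4, 0, 3, 3
d²: 4, 16, 0, 9, 9; Σd² = 38
ρ = 1 − 6·38/(5·24) = 1 − 228/120 = -0.900

-0.900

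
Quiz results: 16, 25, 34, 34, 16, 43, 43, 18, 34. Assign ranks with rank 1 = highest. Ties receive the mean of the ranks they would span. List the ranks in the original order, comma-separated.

8.5, 6, 4, 4, 8.5, 1.5, 1.5, 7, 4

Sorted (descending): 43, 43, 34, 34, 34, 25, 18, 16, 16
The 2 values of 43 occupy positions 1–2 → average rank (1+2)/2 = 1.5.
The 3 values of 34 occupy positions 3–5 → average rank 4.
The 2 values of 16 occupy positions 8–9 → average rank (8+9)/2 = 8.5.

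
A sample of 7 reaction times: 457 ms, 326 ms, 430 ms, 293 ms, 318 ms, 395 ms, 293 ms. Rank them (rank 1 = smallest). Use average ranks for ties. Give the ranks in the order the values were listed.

Sorted (ascending): 293, 293, 318, 326, 395, 430, 457
The 2 values of 293 occupy positions 1–2 → average rank (1+2)/2 = 1.5.

7, 4, 6, 1.5, 3, 5, 1.5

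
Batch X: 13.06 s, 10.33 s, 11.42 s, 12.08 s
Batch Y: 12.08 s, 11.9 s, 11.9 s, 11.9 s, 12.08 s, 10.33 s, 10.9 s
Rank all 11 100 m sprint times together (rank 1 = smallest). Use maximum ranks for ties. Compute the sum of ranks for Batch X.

27

Sorted (ascending): 10.33, 10.33, 10.9, 11.42, 11.9, 11.9, 11.9, 12.08, 12.08, 12.08, 13.06
The 2 values of 10.33 occupy positions 1–2 → each gets rank 2.
The 3 values of 11.9 occupy positions 5–7 → each gets rank 7.
The 3 values of 12.08 occupy positions 8–10 → each gets rank 10.
Batch X values → pooled ranks: 13.06→11, 10.33→2, 11.42→4, 12.08→10
Rank sum = 11 + 2 + 4 + 10 = 27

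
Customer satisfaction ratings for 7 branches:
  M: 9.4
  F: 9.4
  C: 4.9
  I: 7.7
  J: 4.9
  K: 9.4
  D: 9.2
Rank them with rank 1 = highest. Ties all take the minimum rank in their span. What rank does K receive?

1

Sorted (descending): 9.4, 9.4, 9.4, 9.2, 7.7, 4.9, 4.9
The 3 values of 9.4 occupy positions 1–3 → each gets rank 1.
The 2 values of 4.9 occupy positions 6–7 → each gets rank 6.
K has value 9.4 → rank 1.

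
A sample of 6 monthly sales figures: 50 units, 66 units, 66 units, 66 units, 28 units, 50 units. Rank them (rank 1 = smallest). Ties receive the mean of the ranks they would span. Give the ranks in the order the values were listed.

Sorted (ascending): 28, 50, 50, 66, 66, 66
The 2 values of 50 occupy positions 2–3 → average rank (2+3)/2 = 2.5.
The 3 values of 66 occupy positions 4–6 → average rank 5.

2.5, 5, 5, 5, 1, 2.5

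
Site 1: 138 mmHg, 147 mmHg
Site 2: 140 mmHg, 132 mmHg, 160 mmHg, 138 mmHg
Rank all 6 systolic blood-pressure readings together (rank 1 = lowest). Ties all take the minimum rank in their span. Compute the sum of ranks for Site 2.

Sorted (ascending): 132, 138, 138, 140, 147, 160
The 2 values of 138 occupy positions 2–3 → each gets rank 2.
Site 2 values → pooled ranks: 140→4, 132→1, 160→6, 138→2
Rank sum = 4 + 1 + 6 + 2 = 13

13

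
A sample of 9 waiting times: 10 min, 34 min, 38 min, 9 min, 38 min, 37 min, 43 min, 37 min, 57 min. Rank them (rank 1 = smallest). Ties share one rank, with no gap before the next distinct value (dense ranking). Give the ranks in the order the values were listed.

2, 3, 5, 1, 5, 4, 6, 4, 7

Sorted (ascending): 9, 10, 34, 37, 37, 38, 38, 43, 57
The 2 values of 37 share dense rank 4.
The 2 values of 38 share dense rank 5.
Remaining distinct values take the next consecutive integers.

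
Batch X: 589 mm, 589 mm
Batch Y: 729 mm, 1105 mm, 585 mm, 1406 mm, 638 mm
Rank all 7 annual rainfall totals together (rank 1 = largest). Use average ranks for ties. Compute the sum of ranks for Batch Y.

Sorted (descending): 1406, 1105, 729, 638, 589, 589, 585
The 2 values of 589 occupy positions 5–6 → average rank (5+6)/2 = 5.5.
Batch Y values → pooled ranks: 729→3, 1105→2, 585→7, 1406→1, 638→4
Rank sum = 3 + 2 + 7 + 1 + 4 = 17

17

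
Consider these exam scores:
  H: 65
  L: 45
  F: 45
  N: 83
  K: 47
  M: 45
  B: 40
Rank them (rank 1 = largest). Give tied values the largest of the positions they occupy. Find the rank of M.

6

Sorted (descending): 83, 65, 47, 45, 45, 45, 40
The 3 values of 45 occupy positions 4–6 → each gets rank 6.
M has value 45 → rank 6.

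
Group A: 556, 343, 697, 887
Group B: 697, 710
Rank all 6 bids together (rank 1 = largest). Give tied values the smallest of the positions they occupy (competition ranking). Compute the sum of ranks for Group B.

Sorted (descending): 887, 710, 697, 697, 556, 343
The 2 values of 697 occupy positions 3–4 → each gets rank 3.
Group B values → pooled ranks: 697→3, 710→2
Rank sum = 3 + 2 = 5

5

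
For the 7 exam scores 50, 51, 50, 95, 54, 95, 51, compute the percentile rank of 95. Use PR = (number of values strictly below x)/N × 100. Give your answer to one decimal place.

71.4

N = 7.
Strictly below 95: 5. Equal to 95: 2.
PR = 5/7 × 100 = 71.4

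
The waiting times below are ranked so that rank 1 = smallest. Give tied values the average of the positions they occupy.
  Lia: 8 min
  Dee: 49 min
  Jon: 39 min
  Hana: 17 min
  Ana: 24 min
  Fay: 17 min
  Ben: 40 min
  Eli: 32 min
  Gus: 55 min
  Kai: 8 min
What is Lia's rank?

1.5

Sorted (ascending): 8, 8, 17, 17, 24, 32, 39, 40, 49, 55
The 2 values of 8 occupy positions 1–2 → average rank (1+2)/2 = 1.5.
The 2 values of 17 occupy positions 3–4 → average rank (3+4)/2 = 3.5.
Lia has value 8 min → rank 1.5.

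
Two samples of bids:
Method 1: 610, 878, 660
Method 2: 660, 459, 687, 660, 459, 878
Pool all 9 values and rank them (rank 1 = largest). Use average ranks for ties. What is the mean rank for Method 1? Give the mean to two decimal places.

4.50

Sorted (descending): 878, 878, 687, 660, 660, 660, 610, 459, 459
The 2 values of 878 occupy positions 1–2 → average rank (1+2)/2 = 1.5.
The 3 values of 660 occupy positions 4–6 → average rank 5.
The 2 values of 459 occupy positions 8–9 → average rank (8+9)/2 = 8.5.
Method 1 values → pooled ranks: 610→7, 878→1.5, 660→5
Mean rank = (7 + 1.5 + 5) / 3 = 4.50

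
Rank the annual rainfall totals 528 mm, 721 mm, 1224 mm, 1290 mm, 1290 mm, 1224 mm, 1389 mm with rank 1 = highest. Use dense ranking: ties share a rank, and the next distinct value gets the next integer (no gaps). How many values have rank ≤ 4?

6

Sorted (descending): 1389, 1290, 1290, 1224, 1224, 721, 528
The 2 values of 1290 share dense rank 2.
The 2 values of 1224 share dense rank 3.
Remaining distinct values take the next consecutive integers.
Ranks ≤ 4: {1, 2, 2, 3, 3, 4} → 6 values.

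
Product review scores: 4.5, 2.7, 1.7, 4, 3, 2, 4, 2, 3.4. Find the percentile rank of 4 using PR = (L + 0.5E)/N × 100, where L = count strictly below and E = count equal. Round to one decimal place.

77.8

N = 9.
Strictly below 4: 6. Equal to 4: 2.
PR = (6 + 0.5·2)/9 × 100 = 77.8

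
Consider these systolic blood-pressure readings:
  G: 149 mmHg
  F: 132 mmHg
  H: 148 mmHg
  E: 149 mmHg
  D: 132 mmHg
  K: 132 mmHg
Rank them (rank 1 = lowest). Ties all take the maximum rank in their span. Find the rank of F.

3

Sorted (ascending): 132, 132, 132, 148, 149, 149
The 3 values of 132 occupy positions 1–3 → each gets rank 3.
The 2 values of 149 occupy positions 5–6 → each gets rank 6.
F has value 132 mmHg → rank 3.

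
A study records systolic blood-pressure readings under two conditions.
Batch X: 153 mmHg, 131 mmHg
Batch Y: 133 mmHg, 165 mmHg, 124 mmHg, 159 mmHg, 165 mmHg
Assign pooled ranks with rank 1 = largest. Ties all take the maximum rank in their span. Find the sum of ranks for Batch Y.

Sorted (descending): 165, 165, 159, 153, 133, 131, 124
The 2 values of 165 occupy positions 1–2 → each gets rank 2.
Batch Y values → pooled ranks: 133→5, 165→2, 124→7, 159→3, 165→2
Rank sum = 5 + 2 + 7 + 3 + 2 = 19

19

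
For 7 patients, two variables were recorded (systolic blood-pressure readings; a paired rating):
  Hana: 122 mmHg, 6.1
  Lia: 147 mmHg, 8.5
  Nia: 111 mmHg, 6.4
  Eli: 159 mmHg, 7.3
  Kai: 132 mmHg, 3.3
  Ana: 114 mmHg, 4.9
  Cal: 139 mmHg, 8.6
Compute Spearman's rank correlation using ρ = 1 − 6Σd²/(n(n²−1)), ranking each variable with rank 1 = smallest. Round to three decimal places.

0.536

Ranks of variable 1: 3, 6, 1, 7, 4, 2, 5
Ranks of variable 2: 3, 6, 4, 5, 1, 2, 7
d = r₁ − r₂: 0, 0, -3, 2, 3, 0, -2
d²: 0, 0, 9, 4, 9, 0, 4; Σd² = 26
ρ = 1 − 6·26/(7·48) = 1 − 156/336 = 0.536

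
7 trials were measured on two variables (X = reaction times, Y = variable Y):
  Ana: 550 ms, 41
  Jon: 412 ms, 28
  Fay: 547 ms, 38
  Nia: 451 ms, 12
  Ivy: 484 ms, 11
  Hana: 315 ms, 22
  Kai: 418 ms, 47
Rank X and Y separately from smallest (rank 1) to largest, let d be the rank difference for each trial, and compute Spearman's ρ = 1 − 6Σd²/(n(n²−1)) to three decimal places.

0.179

Ranks of variable 1: 7, 2, 6, 4, 5, 1, 3
Ranks of variable 2: 6, 4, 5, 2, 1, 3, 7
d = r₁ − r₂: 1, -2, 1, 2, 4, -2, -4
d²: 1, 4, 1, 4, 16, 4, 16; Σd² = 46
ρ = 1 − 6·46/(7·48) = 1 − 276/336 = 0.179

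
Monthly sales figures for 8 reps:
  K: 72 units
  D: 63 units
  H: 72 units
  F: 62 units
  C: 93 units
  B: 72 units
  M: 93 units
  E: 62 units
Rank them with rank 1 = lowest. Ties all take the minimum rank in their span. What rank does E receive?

1

Sorted (ascending): 62, 62, 63, 72, 72, 72, 93, 93
The 2 values of 62 occupy positions 1–2 → each gets rank 1.
The 3 values of 72 occupy positions 4–6 → each gets rank 4.
The 2 values of 93 occupy positions 7–8 → each gets rank 7.
E has value 62 units → rank 1.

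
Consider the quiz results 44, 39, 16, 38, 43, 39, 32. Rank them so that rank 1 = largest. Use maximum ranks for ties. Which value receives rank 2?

Sorted (descending): 44, 43, 39, 39, 38, 32, 16
The 2 values of 39 occupy positions 3–4 → each gets rank 4.
Rank 2 → value 43.

43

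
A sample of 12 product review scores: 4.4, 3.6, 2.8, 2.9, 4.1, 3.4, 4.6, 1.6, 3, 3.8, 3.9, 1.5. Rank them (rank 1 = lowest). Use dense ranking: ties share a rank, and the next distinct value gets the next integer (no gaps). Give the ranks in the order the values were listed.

Sorted (ascending): 1.5, 1.6, 2.8, 2.9, 3, 3.4, 3.6, 3.8, 3.9, 4.1, 4.4, 4.6
No ties — each value takes its position as its rank.

11, 7, 3, 4, 10, 6, 12, 2, 5, 8, 9, 1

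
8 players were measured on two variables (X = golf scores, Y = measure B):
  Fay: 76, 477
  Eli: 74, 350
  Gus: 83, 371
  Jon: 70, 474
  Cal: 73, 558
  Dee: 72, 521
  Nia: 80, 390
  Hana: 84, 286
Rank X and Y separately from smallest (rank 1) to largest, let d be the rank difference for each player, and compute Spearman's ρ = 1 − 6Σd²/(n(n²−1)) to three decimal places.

Ranks of variable 1: 5, 4, 7, 1, 3, 2, 6, 8
Ranks of variable 2: 6, 2, 3, 5, 8, 7, 4, 1
d = r₁ − r₂: -1, 2, 4, -4, -5, -5, 2, 7
d²: 1, 4, 16, 16, 25, 25, 4, 49; Σd² = 140
ρ = 1 − 6·140/(8·63) = 1 − 840/504 = -0.667

-0.667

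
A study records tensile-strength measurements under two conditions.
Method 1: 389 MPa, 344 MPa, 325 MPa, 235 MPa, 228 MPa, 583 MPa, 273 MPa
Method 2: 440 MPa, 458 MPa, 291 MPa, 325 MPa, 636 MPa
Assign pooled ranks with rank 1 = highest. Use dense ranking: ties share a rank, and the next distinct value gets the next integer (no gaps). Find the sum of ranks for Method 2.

23

Sorted (descending): 636, 583, 458, 440, 389, 344, 325, 325, 291, 273, 235, 228
The 2 values of 325 share dense rank 7.
Remaining distinct values take the next consecutive integers.
Method 2 values → pooled ranks: 440→4, 458→3, 291→8, 325→7, 636→1
Rank sum = 4 + 3 + 8 + 7 + 1 = 23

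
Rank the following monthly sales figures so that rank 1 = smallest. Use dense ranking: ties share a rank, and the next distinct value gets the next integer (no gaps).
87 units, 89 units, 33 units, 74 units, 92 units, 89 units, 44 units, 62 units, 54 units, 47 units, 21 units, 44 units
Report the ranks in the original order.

Sorted (ascending): 21, 33, 44, 44, 47, 54, 62, 74, 87, 89, 89, 92
The 2 values of 44 share dense rank 3.
The 2 values of 89 share dense rank 9.
Remaining distinct values take the next consecutive integers.

8, 9, 2, 7, 10, 9, 3, 6, 5, 4, 1, 3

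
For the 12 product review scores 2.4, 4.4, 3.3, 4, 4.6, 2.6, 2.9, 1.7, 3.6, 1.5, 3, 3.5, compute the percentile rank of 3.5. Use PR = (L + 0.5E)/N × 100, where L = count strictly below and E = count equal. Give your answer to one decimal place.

N = 12.
Strictly below 3.5: 7. Equal to 3.5: 1.
PR = (7 + 0.5·1)/12 × 100 = 62.5

62.5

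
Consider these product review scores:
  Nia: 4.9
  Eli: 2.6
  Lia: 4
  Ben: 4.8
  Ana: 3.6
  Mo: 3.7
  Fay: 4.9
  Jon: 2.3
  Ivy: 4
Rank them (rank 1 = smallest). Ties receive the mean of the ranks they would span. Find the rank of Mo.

Sorted (ascending): 2.3, 2.6, 3.6, 3.7, 4, 4, 4.8, 4.9, 4.9
The 2 values of 4 occupy positions 5–6 → average rank (5+6)/2 = 5.5.
The 2 values of 4.9 occupy positions 8–9 → average rank (8+9)/2 = 8.5.
Mo has value 3.7 → rank 4.

4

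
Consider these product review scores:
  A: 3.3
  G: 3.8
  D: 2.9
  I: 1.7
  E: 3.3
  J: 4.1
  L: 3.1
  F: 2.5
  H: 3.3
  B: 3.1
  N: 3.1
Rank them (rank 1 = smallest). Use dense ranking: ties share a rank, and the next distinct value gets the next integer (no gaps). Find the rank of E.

Sorted (ascending): 1.7, 2.5, 2.9, 3.1, 3.1, 3.1, 3.3, 3.3, 3.3, 3.8, 4.1
The 3 values of 3.1 share dense rank 4.
The 3 values of 3.3 share dense rank 5.
Remaining distinct values take the next consecutive integers.
E has value 3.3 → rank 5.

5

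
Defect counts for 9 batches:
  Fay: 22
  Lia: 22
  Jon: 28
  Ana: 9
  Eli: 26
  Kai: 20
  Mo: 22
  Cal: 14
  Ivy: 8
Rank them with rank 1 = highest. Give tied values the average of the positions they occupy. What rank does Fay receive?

Sorted (descending): 28, 26, 22, 22, 22, 20, 14, 9, 8
The 3 values of 22 occupy positions 3–5 → average rank 4.
Fay has value 22 → rank 4.

4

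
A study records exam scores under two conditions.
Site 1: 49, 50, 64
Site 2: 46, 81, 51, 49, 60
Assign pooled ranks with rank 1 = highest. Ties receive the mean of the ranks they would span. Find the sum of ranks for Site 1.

13.5

Sorted (descending): 81, 64, 60, 51, 50, 49, 49, 46
The 2 values of 49 occupy positions 6–7 → average rank (6+7)/2 = 6.5.
Site 1 values → pooled ranks: 49→6.5, 50→5, 64→2
Rank sum = 6.5 + 5 + 2 = 13.5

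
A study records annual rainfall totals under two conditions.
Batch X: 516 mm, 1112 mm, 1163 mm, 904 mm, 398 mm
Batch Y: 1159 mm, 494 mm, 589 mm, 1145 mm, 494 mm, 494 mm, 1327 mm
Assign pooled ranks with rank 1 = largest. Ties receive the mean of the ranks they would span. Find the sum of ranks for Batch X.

33

Sorted (descending): 1327, 1163, 1159, 1145, 1112, 904, 589, 516, 494, 494, 494, 398
The 3 values of 494 occupy positions 9–11 → average rank 10.
Batch X values → pooled ranks: 516→8, 1112→5, 1163→2, 904→6, 398→12
Rank sum = 8 + 5 + 2 + 6 + 12 = 33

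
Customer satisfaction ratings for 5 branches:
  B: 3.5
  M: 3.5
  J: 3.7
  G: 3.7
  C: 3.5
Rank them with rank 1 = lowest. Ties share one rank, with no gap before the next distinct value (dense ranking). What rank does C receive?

Sorted (ascending): 3.5, 3.5, 3.5, 3.7, 3.7
The 3 values of 3.5 share dense rank 1.
The 2 values of 3.7 share dense rank 2.
C has value 3.5 → rank 1.

1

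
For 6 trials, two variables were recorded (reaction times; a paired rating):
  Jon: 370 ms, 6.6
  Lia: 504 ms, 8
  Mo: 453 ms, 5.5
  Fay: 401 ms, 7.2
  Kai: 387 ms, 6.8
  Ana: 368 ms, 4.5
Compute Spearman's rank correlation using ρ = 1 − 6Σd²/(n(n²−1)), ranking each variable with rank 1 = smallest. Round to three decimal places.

0.657

Ranks of variable 1: 2, 6, 5, 4, 3, 1
Ranks of variable 2: 3, 6, 2, 5, 4, 1
d = r₁ − r₂: -1, 0, 3, -1, -1, 0
d²: 1, 0, 9, 1, 1, 0; Σd² = 12
ρ = 1 − 6·12/(6·35) = 1 − 72/210 = 0.657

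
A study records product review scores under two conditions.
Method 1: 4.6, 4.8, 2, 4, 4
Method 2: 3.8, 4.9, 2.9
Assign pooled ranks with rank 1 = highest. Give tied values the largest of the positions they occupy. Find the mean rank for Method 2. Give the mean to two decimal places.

4.67

Sorted (descending): 4.9, 4.8, 4.6, 4, 4, 3.8, 2.9, 2
The 2 values of 4 occupy positions 4–5 → each gets rank 5.
Method 2 values → pooled ranks: 3.8→6, 4.9→1, 2.9→7
Mean rank = (6 + 1 + 7) / 3 = 4.67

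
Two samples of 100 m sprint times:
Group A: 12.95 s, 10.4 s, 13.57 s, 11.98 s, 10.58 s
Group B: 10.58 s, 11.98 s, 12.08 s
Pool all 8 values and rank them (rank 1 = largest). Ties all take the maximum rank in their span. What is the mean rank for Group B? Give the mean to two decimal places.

Sorted (descending): 13.57, 12.95, 12.08, 11.98, 11.98, 10.58, 10.58, 10.4
The 2 values of 11.98 occupy positions 4–5 → each gets rank 5.
The 2 values of 10.58 occupy positions 6–7 → each gets rank 7.
Group B values → pooled ranks: 10.58→7, 11.98→5, 12.08→3
Mean rank = (7 + 5 + 3) / 3 = 5.00

5.00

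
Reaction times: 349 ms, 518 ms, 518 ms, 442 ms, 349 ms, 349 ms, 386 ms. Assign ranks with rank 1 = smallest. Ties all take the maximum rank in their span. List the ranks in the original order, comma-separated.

Sorted (ascending): 349, 349, 349, 386, 442, 518, 518
The 3 values of 349 occupy positions 1–3 → each gets rank 3.
The 2 values of 518 occupy positions 6–7 → each gets rank 7.

3, 7, 7, 5, 3, 3, 4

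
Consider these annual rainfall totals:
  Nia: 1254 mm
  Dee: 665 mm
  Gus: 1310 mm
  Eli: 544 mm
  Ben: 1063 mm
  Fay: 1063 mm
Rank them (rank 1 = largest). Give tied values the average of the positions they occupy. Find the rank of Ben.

3.5

Sorted (descending): 1310, 1254, 1063, 1063, 665, 544
The 2 values of 1063 occupy positions 3–4 → average rank (3+4)/2 = 3.5.
Ben has value 1063 mm → rank 3.5.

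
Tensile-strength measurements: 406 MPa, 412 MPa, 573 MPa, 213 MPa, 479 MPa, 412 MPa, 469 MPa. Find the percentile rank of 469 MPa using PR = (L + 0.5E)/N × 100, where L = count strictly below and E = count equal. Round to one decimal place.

N = 7.
Strictly below 469: 4. Equal to 469: 1.
PR = (4 + 0.5·1)/7 × 100 = 64.3

64.3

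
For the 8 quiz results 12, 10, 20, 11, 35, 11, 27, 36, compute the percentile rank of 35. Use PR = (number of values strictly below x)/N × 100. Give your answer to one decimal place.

N = 8.
Strictly below 35: 6. Equal to 35: 1.
PR = 6/8 × 100 = 75.0

75.0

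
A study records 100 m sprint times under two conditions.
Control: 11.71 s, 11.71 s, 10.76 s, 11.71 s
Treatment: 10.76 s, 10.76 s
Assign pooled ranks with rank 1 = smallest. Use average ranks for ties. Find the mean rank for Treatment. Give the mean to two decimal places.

2.00

Sorted (ascending): 10.76, 10.76, 10.76, 11.71, 11.71, 11.71
The 3 values of 10.76 occupy positions 1–3 → average rank 2.
The 3 values of 11.71 occupy positions 4–6 → average rank 5.
Treatment values → pooled ranks: 10.76→2, 10.76→2
Mean rank = (2 + 2) / 2 = 2.00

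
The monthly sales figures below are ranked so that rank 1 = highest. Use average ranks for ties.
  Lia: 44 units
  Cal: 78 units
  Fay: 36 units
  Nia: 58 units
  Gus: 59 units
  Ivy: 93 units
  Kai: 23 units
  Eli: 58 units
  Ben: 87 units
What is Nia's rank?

5.5

Sorted (descending): 93, 87, 78, 59, 58, 58, 44, 36, 23
The 2 values of 58 occupy positions 5–6 → average rank (5+6)/2 = 5.5.
Nia has value 58 units → rank 5.5.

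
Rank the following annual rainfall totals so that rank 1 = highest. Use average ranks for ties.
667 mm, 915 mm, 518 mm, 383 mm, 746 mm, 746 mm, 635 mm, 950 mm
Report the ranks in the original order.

Sorted (descending): 950, 915, 746, 746, 667, 635, 518, 383
The 2 values of 746 occupy positions 3–4 → average rank (3+4)/2 = 3.5.

5, 2, 7, 8, 3.5, 3.5, 6, 1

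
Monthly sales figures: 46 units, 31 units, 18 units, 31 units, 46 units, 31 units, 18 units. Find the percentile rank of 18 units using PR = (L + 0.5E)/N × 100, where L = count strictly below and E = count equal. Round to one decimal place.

N = 7.
Strictly below 18: 0. Equal to 18: 2.
PR = (0 + 0.5·2)/7 × 100 = 14.3

14.3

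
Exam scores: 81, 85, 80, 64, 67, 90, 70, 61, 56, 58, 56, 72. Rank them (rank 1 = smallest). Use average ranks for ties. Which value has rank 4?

61

Sorted (ascending): 56, 56, 58, 61, 64, 67, 70, 72, 80, 81, 85, 90
The 2 values of 56 occupy positions 1–2 → average rank (1+2)/2 = 1.5.
Rank 4 → value 61.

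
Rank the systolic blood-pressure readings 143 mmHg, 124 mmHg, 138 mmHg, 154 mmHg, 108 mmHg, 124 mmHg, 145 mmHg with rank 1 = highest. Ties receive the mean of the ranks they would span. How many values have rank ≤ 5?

Sorted (descending): 154, 145, 143, 138, 124, 124, 108
The 2 values of 124 occupy positions 5–6 → average rank (5+6)/2 = 5.5.
Ranks ≤ 5: {1, 2, 3, 4} → 4 values.

4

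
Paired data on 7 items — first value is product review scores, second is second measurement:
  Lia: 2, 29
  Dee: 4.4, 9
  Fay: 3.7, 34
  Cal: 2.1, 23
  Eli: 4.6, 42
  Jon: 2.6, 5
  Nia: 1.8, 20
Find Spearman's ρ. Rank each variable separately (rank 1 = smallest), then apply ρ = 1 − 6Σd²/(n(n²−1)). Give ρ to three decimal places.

0.286

Ranks of variable 1: 2, 6, 5, 3, 7, 4, 1
Ranks of variable 2: 5, 2, 6, 4, 7, 1, 3
d = r₁ − r₂: -3, 4, -1, -1, 0, 3, -2
d²: 9, 16, 1, 1, 0, 9, 4; Σd² = 40
ρ = 1 − 6·40/(7·48) = 1 − 240/336 = 0.286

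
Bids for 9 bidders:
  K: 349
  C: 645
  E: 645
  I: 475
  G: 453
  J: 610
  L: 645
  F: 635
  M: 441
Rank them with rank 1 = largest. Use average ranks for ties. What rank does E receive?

2

Sorted (descending): 645, 645, 645, 635, 610, 475, 453, 441, 349
The 3 values of 645 occupy positions 1–3 → average rank 2.
E has value 645 → rank 2.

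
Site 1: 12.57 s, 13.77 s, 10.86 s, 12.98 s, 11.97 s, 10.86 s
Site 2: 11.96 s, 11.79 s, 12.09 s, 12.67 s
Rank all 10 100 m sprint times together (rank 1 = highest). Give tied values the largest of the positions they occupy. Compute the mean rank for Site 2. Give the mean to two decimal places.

Sorted (descending): 13.77, 12.98, 12.67, 12.57, 12.09, 11.97, 11.96, 11.79, 10.86, 10.86
The 2 values of 10.86 occupy positions 9–10 → each gets rank 10.
Site 2 values → pooled ranks: 11.96→7, 11.79→8, 12.09→5, 12.67→3
Mean rank = (7 + 8 + 5 + 3) / 4 = 5.75

5.75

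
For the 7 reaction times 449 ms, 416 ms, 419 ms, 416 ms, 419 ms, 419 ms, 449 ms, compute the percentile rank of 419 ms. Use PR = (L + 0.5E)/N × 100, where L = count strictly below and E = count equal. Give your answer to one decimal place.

50.0

N = 7.
Strictly below 419: 2. Equal to 419: 3.
PR = (2 + 0.5·3)/7 × 100 = 50.0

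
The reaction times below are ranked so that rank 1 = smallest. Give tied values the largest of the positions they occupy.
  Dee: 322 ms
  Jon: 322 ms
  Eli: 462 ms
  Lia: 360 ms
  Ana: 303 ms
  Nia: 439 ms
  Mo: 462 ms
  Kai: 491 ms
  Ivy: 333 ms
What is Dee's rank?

3

Sorted (ascending): 303, 322, 322, 333, 360, 439, 462, 462, 491
The 2 values of 322 occupy positions 2–3 → each gets rank 3.
The 2 values of 462 occupy positions 7–8 → each gets rank 8.
Dee has value 322 ms → rank 3.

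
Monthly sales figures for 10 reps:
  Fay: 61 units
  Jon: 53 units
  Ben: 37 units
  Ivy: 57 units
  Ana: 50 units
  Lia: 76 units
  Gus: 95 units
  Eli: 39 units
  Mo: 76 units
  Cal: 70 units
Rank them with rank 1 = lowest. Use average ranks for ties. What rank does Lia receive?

8.5

Sorted (ascending): 37, 39, 50, 53, 57, 61, 70, 76, 76, 95
The 2 values of 76 occupy positions 8–9 → average rank (8+9)/2 = 8.5.
Lia has value 76 units → rank 8.5.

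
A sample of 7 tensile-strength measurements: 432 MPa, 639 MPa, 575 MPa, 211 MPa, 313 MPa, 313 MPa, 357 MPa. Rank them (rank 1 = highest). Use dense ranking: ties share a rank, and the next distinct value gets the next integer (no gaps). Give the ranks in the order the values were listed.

3, 1, 2, 6, 5, 5, 4

Sorted (descending): 639, 575, 432, 357, 313, 313, 211
The 2 values of 313 share dense rank 5.
Remaining distinct values take the next consecutive integers.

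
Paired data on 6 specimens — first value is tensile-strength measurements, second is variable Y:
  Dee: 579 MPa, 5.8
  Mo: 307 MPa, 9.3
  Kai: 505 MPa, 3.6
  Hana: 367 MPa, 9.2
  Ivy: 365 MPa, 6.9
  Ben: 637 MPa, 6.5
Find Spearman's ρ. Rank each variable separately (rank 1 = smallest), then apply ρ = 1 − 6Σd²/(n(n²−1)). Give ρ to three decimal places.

Ranks of variable 1: 5, 1, 4, 3, 2, 6
Ranks of variable 2: 2, 6, 1, 5, 4, 3
d = r₁ − r₂: 3, -5, 3, -2, -2, 3
d²: 9, 25, 9, 4, 4, 9; Σd² = 60
ρ = 1 − 6·60/(6·35) = 1 − 360/210 = -0.714

-0.714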